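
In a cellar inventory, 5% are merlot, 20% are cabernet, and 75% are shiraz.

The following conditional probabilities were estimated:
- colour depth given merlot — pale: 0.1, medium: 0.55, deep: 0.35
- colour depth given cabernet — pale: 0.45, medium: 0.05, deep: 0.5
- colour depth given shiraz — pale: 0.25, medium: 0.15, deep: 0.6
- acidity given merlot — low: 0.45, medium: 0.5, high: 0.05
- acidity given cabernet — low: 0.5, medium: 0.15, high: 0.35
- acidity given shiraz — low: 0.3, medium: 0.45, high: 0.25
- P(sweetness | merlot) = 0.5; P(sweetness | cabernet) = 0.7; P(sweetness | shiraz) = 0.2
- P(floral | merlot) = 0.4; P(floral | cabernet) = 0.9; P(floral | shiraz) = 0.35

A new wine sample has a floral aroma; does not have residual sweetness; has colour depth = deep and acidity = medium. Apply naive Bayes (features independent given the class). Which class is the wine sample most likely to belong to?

shiraz

merlot: 0.05 × 0.35 × 0.5 × (1−0.5) × 0.4 = 0.00175
cabernet: 0.2 × 0.5 × 0.15 × (1−0.7) × 0.9 = 0.00405
shiraz: 0.75 × 0.6 × 0.45 × (1−0.2) × 0.35 = 0.0567
Highest score → shiraz.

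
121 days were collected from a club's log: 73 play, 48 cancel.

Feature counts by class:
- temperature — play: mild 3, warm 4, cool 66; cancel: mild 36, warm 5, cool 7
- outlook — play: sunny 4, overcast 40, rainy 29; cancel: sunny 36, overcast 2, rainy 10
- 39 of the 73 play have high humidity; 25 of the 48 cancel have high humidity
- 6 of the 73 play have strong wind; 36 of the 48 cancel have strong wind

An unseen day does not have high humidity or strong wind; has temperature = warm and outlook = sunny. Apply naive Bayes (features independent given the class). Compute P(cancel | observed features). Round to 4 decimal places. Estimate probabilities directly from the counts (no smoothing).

0.8274

play: (73/121) × (4/73) × (4/73) × (34/73) × (67/73) ≈ 0.000774319
cancel: (48/121) × (5/48) × (36/48) × (23/48) × (12/48) ≈ 0.00371255
P(cancel | x) = 0.00371255 / 0.004486869 ≈ 0.8274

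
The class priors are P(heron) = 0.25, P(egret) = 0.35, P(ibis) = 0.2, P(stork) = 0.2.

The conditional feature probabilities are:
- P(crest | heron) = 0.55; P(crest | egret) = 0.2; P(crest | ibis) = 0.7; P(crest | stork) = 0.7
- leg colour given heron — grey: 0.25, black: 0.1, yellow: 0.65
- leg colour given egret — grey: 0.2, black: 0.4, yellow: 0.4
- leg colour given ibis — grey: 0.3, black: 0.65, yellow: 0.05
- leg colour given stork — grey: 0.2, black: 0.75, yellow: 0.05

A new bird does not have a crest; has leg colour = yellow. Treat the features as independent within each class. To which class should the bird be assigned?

egret

heron: 0.25 × (1−0.55) × 0.65 = 0.073125
egret: 0.35 × (1−0.2) × 0.4 = 0.112
ibis: 0.2 × (1−0.7) × 0.05 = 0.003
stork: 0.2 × (1−0.7) × 0.05 = 0.003
Highest score → egret.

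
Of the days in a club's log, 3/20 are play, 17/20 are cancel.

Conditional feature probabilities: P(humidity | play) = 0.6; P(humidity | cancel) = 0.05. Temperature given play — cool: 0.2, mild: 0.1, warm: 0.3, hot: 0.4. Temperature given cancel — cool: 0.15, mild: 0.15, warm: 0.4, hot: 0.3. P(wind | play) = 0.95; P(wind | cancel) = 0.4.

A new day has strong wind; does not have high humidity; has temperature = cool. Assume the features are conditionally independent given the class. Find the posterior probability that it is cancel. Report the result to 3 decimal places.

0.810

play: 0.15 × (1−0.6) × 0.2 × 0.95 = 0.0114
cancel: 0.85 × (1−0.05) × 0.15 × 0.4 = 0.04845
P(cancel | x) = 0.04845 / 0.05985 ≈ 0.810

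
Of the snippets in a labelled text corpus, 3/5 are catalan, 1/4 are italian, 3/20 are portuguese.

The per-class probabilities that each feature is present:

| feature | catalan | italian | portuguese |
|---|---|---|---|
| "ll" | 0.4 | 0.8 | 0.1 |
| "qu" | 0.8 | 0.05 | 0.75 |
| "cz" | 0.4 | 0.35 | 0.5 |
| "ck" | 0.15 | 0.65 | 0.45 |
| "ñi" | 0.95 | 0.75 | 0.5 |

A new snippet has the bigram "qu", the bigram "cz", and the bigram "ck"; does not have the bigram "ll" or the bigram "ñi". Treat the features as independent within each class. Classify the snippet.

portuguese

catalan: 0.6 × (1−0.4) × 0.8 × 0.4 × 0.15 × (1−0.95) = 0.000864
italian: 0.25 × (1−0.8) × 0.05 × 0.35 × 0.65 × (1−0.75) = 0.0001421875
portuguese: 0.15 × (1−0.1) × 0.75 × 0.5 × 0.45 × (1−0.5) = 0.011390625
Highest score → portuguese.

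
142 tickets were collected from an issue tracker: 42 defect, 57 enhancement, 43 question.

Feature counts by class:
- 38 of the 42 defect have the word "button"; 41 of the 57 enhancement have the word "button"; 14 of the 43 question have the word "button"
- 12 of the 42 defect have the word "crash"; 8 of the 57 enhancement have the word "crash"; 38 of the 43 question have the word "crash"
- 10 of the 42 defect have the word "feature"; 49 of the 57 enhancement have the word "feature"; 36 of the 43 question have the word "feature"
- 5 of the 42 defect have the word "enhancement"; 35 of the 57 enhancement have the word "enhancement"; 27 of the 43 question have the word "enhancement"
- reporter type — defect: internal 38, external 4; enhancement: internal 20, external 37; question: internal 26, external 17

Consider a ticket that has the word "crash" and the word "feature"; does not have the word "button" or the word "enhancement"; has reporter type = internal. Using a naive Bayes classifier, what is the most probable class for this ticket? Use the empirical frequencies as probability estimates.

question

defect: (42/142) × (4/42) × (12/42) × (10/42) × (37/42) × (38/42) ≈ 0.00152736
enhancement: (57/142) × (16/57) × (8/57) × (49/57) × (22/57) × (20/57) ≈ 0.00184107
question: (43/142) × (29/43) × (38/43) × (36/43) × (16/43) × (26/43) ≈ 0.033995
Highest score → question.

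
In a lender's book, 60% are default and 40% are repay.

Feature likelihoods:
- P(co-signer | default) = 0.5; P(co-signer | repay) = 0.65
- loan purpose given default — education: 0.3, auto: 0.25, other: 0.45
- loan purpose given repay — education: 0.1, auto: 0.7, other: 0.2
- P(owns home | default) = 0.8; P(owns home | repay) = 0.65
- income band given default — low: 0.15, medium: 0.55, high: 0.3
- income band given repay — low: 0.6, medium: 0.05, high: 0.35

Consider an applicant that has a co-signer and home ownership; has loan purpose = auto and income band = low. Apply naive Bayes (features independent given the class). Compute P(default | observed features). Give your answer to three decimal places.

0.113

default: 0.6 × 0.5 × 0.25 × 0.8 × 0.15 = 0.009
repay: 0.4 × 0.65 × 0.7 × 0.65 × 0.6 = 0.07098
P(default | x) = 0.009 / 0.07998 ≈ 0.113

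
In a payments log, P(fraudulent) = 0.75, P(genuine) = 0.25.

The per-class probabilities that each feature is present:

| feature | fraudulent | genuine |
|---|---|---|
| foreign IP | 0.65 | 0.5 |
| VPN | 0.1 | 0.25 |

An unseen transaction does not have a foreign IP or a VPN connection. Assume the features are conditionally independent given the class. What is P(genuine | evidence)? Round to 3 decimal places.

fraudulent: 0.75 × (1−0.65) × (1−0.1) = 0.23625
genuine: 0.25 × (1−0.5) × (1−0.25) = 0.09375
P(genuine | x) = 0.09375 / 0.33 ≈ 0.284

0.284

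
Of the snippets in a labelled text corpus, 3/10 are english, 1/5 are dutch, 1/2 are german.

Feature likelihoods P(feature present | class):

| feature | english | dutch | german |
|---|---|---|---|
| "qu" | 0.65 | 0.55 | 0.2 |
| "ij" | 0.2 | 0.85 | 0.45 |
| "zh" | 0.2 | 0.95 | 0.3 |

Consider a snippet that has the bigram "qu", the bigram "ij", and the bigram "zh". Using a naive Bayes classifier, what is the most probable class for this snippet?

dutch

english: 0.3 × 0.65 × 0.2 × 0.2 = 0.0078
dutch: 0.2 × 0.55 × 0.85 × 0.95 = 0.088825
german: 0.5 × 0.2 × 0.45 × 0.3 = 0.0135
Highest score → dutch.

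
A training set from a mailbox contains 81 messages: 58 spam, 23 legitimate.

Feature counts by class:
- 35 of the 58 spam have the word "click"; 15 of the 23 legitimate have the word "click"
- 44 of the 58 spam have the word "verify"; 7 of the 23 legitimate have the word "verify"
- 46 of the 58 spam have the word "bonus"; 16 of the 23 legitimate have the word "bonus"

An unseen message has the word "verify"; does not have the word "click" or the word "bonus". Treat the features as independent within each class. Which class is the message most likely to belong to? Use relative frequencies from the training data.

spam: (58/81) × (23/58) × (44/58) × (12/58) ≈ 0.0445678
legitimate: (23/81) × (8/23) × (7/23) × (7/23) ≈ 0.0091484
Highest score → spam.

spam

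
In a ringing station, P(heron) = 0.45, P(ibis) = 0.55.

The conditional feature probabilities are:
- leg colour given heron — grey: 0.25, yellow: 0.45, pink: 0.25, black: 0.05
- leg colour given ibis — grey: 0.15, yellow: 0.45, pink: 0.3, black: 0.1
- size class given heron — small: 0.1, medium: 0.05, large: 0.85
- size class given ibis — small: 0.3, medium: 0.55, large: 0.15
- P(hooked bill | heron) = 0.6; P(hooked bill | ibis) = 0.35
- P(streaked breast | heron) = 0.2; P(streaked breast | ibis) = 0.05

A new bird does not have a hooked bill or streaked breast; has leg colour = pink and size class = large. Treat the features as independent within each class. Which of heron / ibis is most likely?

heron

heron: 0.45 × 0.25 × 0.85 × (1−0.6) × (1−0.2) = 0.0306
ibis: 0.55 × 0.3 × 0.15 × (1−0.35) × (1−0.05) = 0.015283125
Highest score → heron.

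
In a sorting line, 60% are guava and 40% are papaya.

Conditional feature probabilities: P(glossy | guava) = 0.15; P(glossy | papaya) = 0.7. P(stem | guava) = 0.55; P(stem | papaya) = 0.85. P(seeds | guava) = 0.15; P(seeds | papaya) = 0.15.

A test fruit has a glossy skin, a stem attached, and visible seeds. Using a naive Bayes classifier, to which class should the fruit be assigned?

papaya

guava: 0.6 × 0.15 × 0.55 × 0.15 = 0.007425
papaya: 0.4 × 0.7 × 0.85 × 0.15 = 0.0357
Highest score → papaya.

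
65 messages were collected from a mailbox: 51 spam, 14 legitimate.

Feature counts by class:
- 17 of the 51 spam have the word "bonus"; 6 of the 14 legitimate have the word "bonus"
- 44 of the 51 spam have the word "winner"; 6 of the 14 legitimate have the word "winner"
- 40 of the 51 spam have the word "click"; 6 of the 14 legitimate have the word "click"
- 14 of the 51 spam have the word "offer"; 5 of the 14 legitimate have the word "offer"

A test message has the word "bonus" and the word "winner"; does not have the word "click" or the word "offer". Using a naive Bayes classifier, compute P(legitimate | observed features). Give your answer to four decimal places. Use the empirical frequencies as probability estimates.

0.2916

spam: (51/65) × (17/51) × (44/51) × (11/51) × (37/51) ≈ 0.0353079
legitimate: (14/65) × (6/14) × (6/14) × (8/14) × (9/14) ≈ 0.0145324
P(legitimate | x) = 0.0145324 / 0.0498403 ≈ 0.2916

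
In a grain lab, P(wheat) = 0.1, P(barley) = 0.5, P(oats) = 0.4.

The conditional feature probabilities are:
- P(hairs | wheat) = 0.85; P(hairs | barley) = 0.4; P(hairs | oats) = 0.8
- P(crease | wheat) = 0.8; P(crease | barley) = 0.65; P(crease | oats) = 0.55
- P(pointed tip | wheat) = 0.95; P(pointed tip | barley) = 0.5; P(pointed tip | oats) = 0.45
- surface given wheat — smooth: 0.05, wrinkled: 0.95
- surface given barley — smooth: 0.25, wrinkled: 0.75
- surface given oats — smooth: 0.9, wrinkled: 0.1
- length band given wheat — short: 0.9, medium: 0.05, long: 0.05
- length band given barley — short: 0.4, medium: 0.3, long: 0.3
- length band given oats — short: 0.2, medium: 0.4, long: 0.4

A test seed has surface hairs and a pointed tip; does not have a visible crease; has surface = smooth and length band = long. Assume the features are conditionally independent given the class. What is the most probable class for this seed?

wheat: 0.1 × 0.85 × (1−0.8) × 0.95 × 0.05 × 0.05 = 0.000040375
barley: 0.5 × 0.4 × (1−0.65) × 0.5 × 0.25 × 0.3 = 0.002625
oats: 0.4 × 0.8 × (1−0.55) × 0.45 × 0.9 × 0.4 = 0.023328
Highest score → oats.

oats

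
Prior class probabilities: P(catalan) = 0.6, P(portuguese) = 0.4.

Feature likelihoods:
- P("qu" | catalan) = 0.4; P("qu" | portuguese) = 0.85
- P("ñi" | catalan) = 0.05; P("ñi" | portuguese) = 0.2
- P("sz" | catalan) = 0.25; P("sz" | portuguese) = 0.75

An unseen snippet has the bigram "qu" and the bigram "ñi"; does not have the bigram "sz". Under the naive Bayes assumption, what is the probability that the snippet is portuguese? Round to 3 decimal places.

0.654

catalan: 0.6 × 0.4 × 0.05 × (1−0.25) = 0.009
portuguese: 0.4 × 0.85 × 0.2 × (1−0.75) = 0.017
P(portuguese | x) = 0.017 / 0.026 ≈ 0.654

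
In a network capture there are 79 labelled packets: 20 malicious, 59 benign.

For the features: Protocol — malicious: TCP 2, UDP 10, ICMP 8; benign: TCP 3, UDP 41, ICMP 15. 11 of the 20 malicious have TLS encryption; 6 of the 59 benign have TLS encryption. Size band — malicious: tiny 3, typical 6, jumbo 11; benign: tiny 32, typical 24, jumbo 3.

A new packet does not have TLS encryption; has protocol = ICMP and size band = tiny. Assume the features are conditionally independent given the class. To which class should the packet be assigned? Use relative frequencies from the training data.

benign

malicious: (20/79) × (8/20) × (9/20) × (3/20) ≈ 0.00683544
benign: (59/79) × (15/59) × (53/59) × (32/59) ≈ 0.0925094
Highest score → benign.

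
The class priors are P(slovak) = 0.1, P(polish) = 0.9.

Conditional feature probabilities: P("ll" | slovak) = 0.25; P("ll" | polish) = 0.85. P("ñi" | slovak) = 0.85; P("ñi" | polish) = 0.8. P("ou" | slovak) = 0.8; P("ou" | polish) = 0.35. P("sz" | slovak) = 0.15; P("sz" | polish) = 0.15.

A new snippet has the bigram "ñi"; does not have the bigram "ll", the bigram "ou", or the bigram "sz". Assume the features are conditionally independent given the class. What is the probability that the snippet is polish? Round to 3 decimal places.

slovak: 0.1 × (1−0.25) × 0.85 × (1−0.8) × (1−0.15) = 0.0108375
polish: 0.9 × (1−0.85) × 0.8 × (1−0.35) × (1−0.15) = 0.05967
P(polish | x) = 0.05967 / 0.0705075 ≈ 0.846

0.846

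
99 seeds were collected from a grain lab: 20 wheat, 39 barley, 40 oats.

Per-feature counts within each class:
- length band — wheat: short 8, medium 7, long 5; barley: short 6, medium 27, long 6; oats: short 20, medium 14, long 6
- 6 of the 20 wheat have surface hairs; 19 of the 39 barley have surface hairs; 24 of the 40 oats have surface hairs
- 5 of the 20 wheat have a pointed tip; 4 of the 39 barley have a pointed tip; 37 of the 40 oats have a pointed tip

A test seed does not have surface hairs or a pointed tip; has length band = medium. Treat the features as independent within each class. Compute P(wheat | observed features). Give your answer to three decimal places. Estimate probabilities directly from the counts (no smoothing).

wheat: (20/99) × (7/20) × (14/20) × (15/20) ≈ 0.0371212
barley: (39/99) × (27/39) × (20/39) × (35/39) ≈ 0.125516
oats: (40/99) × (14/40) × (16/40) × (3/40) ≈ 0.00424242
P(wheat | x) = 0.0371212 / 0.16687962 ≈ 0.222

0.222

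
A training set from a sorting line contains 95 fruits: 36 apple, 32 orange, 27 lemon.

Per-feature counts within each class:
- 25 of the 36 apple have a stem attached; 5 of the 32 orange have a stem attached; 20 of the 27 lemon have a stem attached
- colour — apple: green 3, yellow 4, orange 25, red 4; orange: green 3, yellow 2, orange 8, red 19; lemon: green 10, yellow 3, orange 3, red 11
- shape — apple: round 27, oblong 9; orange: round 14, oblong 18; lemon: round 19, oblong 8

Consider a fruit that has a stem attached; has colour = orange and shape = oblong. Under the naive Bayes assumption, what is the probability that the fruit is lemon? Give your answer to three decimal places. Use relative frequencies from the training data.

0.115

apple: (36/95) × (25/36) × (25/36) × (9/36) ≈ 0.0456871
orange: (32/95) × (5/32) × (8/32) × (18/32) ≈ 0.00740132
lemon: (27/95) × (20/27) × (3/27) × (8/27) ≈ 0.00693091
P(lemon | x) = 0.00693091 / 0.06001933 ≈ 0.115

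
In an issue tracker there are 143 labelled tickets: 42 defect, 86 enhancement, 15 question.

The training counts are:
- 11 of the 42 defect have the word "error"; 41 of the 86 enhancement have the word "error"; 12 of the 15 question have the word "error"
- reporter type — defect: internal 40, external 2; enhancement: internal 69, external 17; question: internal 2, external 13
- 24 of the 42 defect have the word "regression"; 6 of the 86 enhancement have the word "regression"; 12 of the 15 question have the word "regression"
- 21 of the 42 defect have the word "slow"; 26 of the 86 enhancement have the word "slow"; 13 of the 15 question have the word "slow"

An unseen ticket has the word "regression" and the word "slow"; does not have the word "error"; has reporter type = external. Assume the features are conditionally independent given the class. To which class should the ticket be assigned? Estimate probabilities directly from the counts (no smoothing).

question

defect: (42/143) × (31/42) × (2/42) × (24/42) × (21/42) ≈ 0.00294943
enhancement: (86/143) × (45/86) × (17/86) × (6/86) × (26/86) ≈ 0.00131206
question: (15/143) × (3/15) × (13/15) × (12/15) × (13/15) ≈ 0.0126061
Highest score → question.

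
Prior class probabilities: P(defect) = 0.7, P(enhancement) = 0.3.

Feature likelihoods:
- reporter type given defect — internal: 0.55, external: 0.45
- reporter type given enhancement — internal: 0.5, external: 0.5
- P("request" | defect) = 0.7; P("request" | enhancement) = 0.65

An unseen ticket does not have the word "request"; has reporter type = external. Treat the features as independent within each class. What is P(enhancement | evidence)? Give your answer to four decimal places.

defect: 0.7 × 0.45 × (1−0.7) = 0.0945
enhancement: 0.3 × 0.5 × (1−0.65) = 0.0525
P(enhancement | x) = 0.0525 / 0.147 ≈ 0.3571

0.3571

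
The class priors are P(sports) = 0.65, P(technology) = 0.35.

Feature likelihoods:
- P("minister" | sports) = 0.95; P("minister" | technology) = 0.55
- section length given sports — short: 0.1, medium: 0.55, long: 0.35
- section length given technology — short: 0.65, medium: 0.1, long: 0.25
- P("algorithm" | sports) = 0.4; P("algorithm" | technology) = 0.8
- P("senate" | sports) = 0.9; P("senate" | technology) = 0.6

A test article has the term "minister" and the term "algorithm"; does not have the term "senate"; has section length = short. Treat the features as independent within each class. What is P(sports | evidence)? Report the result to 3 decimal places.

0.058

sports: 0.65 × 0.95 × 0.1 × 0.4 × (1−0.9) = 0.00247
technology: 0.35 × 0.55 × 0.65 × 0.8 × (1−0.6) = 0.04004
P(sports | x) = 0.00247 / 0.04251 ≈ 0.058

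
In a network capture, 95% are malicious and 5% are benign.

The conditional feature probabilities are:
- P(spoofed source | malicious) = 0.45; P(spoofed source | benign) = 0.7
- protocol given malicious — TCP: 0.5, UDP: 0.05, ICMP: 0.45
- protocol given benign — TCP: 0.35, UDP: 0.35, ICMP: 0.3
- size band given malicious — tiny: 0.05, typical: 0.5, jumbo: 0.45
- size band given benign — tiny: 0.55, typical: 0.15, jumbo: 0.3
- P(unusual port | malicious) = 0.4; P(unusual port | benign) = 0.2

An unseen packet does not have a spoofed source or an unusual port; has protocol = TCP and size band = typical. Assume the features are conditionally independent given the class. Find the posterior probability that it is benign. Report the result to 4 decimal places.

malicious: 0.95 × (1−0.45) × 0.5 × 0.5 × (1−0.4) = 0.078375
benign: 0.05 × (1−0.7) × 0.35 × 0.15 × (1−0.2) = 0.00063
P(benign | x) = 0.00063 / 0.079005 ≈ 0.0080

0.0080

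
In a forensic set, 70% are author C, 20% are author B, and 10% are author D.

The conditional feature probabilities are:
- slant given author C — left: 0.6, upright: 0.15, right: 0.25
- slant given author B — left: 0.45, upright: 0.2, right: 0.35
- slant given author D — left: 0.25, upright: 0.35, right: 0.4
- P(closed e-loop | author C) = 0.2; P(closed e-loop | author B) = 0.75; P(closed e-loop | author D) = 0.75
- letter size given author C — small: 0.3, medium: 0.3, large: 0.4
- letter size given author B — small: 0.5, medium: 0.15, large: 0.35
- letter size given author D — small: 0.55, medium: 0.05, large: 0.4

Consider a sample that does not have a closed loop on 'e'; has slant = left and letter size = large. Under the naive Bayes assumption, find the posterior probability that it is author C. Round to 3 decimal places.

author C: 0.7 × 0.6 × (1−0.2) × 0.4 = 0.1344
author B: 0.2 × 0.45 × (1−0.75) × 0.35 = 0.007875
author D: 0.1 × 0.25 × (1−0.75) × 0.4 = 0.0025
P(author C | x) = 0.1344 / 0.144775 ≈ 0.928

0.928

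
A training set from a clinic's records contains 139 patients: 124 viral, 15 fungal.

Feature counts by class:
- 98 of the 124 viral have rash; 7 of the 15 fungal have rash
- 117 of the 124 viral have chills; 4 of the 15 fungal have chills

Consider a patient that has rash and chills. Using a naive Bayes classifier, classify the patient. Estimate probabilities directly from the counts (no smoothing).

viral: (124/139) × (98/124) × (117/124) ≈ 0.665236
fungal: (15/139) × (7/15) × (4/15) ≈ 0.0134293
Highest score → viral.

viral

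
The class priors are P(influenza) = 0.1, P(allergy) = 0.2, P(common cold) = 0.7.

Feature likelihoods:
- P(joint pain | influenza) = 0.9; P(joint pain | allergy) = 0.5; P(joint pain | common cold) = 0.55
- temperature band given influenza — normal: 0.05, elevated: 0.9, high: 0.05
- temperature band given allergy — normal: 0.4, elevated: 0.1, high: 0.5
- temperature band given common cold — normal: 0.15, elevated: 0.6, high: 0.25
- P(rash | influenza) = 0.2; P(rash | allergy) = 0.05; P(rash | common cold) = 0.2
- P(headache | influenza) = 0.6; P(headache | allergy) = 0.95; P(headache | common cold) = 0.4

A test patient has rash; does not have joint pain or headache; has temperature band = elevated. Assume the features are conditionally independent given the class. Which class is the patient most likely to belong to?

common cold

influenza: 0.1 × (1−0.9) × 0.9 × 0.2 × (1−0.6) = 0.00072
allergy: 0.2 × (1−0.5) × 0.1 × 0.05 × (1−0.95) = 0.000025
common cold: 0.7 × (1−0.55) × 0.6 × 0.2 × (1−0.4) = 0.02268
Highest score → common cold.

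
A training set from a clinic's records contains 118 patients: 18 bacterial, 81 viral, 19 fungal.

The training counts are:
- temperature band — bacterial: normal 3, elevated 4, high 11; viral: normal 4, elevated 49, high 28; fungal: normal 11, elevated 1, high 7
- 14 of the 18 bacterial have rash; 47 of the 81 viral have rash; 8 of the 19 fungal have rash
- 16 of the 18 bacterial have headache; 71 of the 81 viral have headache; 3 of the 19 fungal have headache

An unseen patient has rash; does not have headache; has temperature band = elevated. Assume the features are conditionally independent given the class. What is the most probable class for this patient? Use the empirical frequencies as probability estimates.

viral

bacterial: (18/118) × (4/18) × (14/18) × (2/18) ≈ 0.00292948
viral: (81/118) × (49/81) × (47/81) × (10/81) ≈ 0.0297469
fungal: (19/118) × (1/19) × (8/19) × (16/19) ≈ 0.00300484
Highest score → viral.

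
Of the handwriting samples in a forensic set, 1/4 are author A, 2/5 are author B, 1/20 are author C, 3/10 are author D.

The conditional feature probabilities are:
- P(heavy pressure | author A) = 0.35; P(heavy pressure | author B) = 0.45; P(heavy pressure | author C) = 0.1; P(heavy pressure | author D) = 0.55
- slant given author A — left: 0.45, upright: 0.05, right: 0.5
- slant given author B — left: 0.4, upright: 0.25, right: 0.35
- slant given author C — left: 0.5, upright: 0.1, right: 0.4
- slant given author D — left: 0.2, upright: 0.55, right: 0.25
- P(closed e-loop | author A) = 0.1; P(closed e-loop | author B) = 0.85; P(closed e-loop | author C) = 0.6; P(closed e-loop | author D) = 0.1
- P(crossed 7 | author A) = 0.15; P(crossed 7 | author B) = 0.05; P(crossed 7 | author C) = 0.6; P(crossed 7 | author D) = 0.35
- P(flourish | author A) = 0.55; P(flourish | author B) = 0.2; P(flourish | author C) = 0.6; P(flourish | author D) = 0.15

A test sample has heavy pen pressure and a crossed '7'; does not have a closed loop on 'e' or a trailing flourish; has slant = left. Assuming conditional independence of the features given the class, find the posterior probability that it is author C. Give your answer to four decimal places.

author A: 0.25 × 0.35 × 0.45 × (1−0.1) × 0.15 × (1−0.55) = 0.00239203125
author B: 0.4 × 0.45 × 0.4 × (1−0.85) × 0.05 × (1−0.2) = 0.000432
author C: 0.05 × 0.1 × 0.5 × (1−0.6) × 0.6 × (1−0.6) = 0.00024
author D: 0.3 × 0.55 × 0.2 × (1−0.1) × 0.35 × (1−0.15) = 0.00883575
P(author C | x) = 0.00024 / 0.01189978125 ≈ 0.0202

0.0202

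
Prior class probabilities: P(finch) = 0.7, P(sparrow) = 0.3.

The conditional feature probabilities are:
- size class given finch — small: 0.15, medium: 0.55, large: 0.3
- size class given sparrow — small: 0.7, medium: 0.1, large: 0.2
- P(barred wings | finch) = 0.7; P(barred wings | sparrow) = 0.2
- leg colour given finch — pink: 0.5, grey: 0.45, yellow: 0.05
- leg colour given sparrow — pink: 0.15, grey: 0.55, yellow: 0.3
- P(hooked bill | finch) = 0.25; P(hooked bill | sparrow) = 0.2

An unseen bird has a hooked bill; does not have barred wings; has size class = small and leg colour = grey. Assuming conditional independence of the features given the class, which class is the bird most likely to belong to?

sparrow

finch: 0.7 × 0.15 × (1−0.7) × 0.45 × 0.25 = 0.00354375
sparrow: 0.3 × 0.7 × (1−0.2) × 0.55 × 0.2 = 0.01848
Highest score → sparrow.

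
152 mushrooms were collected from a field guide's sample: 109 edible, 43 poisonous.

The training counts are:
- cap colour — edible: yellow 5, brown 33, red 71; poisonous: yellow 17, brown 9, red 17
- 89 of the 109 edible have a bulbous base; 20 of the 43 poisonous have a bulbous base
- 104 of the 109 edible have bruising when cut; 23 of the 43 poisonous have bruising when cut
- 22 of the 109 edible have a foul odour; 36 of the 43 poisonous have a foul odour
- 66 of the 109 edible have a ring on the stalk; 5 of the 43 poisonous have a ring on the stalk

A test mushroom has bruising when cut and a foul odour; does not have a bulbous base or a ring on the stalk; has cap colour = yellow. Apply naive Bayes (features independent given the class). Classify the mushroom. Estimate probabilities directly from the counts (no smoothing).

edible: (109/152) × (5/109) × (20/109) × (104/109) × (22/109) × (43/109) ≈ 0.000458538
poisonous: (43/152) × (17/43) × (23/43) × (23/43) × (36/43) × (38/43) ≈ 0.0236741
Highest score → poisonous.

poisonous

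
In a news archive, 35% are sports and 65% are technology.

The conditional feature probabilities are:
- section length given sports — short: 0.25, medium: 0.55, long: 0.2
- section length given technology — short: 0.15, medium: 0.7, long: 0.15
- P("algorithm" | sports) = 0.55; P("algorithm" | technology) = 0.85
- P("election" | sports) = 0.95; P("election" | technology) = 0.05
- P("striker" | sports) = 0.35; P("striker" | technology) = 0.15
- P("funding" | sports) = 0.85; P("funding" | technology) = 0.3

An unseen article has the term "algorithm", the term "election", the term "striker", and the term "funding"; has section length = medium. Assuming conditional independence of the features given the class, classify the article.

sports: 0.35 × 0.55 × 0.55 × 0.95 × 0.35 × 0.85 = 0.029922921875
technology: 0.65 × 0.7 × 0.85 × 0.05 × 0.15 × 0.3 = 0.0008701875
Highest score → sports.

sports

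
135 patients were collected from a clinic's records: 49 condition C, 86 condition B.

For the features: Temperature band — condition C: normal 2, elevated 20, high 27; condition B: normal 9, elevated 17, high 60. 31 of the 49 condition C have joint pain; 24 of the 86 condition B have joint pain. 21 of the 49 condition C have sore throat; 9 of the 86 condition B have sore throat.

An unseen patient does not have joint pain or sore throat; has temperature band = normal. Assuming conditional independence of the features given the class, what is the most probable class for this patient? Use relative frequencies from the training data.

condition C: (49/135) × (2/49) × (18/49) × (28/49) ≈ 0.00310982
condition B: (86/135) × (9/86) × (62/86) × (77/86) ≈ 0.0430323
Highest score → condition B.

condition B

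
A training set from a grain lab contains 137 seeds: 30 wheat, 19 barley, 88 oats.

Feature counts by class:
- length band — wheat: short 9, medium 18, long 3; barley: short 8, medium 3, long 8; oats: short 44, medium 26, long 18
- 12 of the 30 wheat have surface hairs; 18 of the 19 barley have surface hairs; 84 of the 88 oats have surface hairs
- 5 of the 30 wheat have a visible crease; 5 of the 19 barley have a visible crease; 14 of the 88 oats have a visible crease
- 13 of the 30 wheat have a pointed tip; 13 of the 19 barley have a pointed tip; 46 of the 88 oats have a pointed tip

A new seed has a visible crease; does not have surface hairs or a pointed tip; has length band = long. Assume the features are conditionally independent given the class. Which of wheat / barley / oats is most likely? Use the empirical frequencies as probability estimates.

wheat: (30/137) × (3/30) × (18/30) × (5/30) × (17/30) ≈ 0.00124088
barley: (19/137) × (8/19) × (1/19) × (5/19) × (6/19) ≈ 0.000255405
oats: (88/137) × (18/88) × (4/88) × (14/88) × (42/88) ≈ 0.000453462
Highest score → wheat.

wheat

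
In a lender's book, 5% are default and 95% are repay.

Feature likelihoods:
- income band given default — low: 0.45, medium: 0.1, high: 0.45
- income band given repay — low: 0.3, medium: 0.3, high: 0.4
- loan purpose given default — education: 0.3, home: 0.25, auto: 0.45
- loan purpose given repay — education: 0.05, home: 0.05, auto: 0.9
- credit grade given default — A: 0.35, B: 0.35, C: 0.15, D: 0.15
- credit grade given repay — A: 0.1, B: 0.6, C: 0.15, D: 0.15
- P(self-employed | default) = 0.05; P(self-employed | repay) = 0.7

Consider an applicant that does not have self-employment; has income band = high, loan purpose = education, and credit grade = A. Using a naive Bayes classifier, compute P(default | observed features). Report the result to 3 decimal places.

default: 0.05 × 0.45 × 0.3 × 0.35 × (1−0.05) = 0.002244375
repay: 0.95 × 0.4 × 0.05 × 0.1 × (1−0.7) = 0.00057
P(default | x) = 0.002244375 / 0.002814375 ≈ 0.797

0.797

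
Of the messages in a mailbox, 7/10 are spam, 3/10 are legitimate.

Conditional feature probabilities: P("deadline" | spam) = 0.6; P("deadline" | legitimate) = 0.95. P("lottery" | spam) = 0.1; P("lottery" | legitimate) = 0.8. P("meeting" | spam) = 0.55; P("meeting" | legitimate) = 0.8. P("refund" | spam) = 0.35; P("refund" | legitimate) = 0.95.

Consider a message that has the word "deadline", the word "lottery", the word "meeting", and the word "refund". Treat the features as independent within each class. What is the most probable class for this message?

legitimate

spam: 0.7 × 0.6 × 0.1 × 0.55 × 0.35 = 0.008085
legitimate: 0.3 × 0.95 × 0.8 × 0.8 × 0.95 = 0.17328
Highest score → legitimate.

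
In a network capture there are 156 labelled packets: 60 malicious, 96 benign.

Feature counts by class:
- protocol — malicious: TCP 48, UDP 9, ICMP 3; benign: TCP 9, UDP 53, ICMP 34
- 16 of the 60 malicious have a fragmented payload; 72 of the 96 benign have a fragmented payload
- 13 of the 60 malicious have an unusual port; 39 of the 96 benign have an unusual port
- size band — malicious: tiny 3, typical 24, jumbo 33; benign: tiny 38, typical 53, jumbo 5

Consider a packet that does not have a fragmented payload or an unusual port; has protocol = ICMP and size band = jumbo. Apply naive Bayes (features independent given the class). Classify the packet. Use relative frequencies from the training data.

malicious

malicious: (60/156) × (3/60) × (44/60) × (47/60) × (33/60) ≈ 0.00607585
benign: (96/156) × (34/96) × (24/96) × (57/96) × (5/96) ≈ 0.00168499
Highest score → malicious.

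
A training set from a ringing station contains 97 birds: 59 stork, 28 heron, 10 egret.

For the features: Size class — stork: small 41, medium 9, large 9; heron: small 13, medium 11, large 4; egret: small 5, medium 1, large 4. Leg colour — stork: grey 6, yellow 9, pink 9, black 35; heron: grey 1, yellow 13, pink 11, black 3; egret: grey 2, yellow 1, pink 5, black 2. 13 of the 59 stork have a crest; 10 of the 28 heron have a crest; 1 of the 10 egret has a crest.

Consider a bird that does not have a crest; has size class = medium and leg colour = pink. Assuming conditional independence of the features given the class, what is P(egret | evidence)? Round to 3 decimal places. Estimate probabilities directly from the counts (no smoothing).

stork: (59/97) × (9/59) × (9/59) × (46/59) ≈ 0.0110349
heron: (28/97) × (11/28) × (11/28) × (18/28) ≈ 0.0286398
egret: (10/97) × (1/10) × (5/10) × (9/10) ≈ 0.00463918
P(egret | x) = 0.00463918 / 0.04431388 ≈ 0.105

0.105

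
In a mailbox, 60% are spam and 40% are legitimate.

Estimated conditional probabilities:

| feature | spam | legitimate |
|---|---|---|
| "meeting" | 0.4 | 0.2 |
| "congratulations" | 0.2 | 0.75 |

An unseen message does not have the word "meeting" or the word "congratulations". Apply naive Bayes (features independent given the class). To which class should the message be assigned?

spam

spam: 0.6 × (1−0.4) × (1−0.2) = 0.288
legitimate: 0.4 × (1−0.2) × (1−0.75) = 0.08
Highest score → spam.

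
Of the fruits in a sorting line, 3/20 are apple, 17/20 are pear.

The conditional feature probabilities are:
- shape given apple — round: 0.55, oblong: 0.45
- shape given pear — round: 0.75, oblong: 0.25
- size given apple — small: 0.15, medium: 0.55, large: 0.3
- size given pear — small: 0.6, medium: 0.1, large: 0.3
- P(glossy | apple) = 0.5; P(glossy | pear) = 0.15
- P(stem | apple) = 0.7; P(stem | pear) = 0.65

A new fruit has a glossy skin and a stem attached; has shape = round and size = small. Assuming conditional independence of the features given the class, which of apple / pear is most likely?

apple: 0.15 × 0.55 × 0.15 × 0.5 × 0.7 = 0.00433125
pear: 0.85 × 0.75 × 0.6 × 0.15 × 0.65 = 0.03729375
Highest score → pear.

pear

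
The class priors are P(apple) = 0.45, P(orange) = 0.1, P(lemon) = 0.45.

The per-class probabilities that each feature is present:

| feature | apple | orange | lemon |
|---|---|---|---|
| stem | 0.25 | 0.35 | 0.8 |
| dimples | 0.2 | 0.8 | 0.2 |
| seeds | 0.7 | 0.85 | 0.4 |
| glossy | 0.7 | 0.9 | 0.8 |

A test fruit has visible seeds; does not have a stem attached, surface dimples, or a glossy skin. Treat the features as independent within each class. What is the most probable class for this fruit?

apple: 0.45 × (1−0.25) × (1−0.2) × 0.7 × (1−0.7) = 0.0567
orange: 0.1 × (1−0.35) × (1−0.8) × 0.85 × (1−0.9) = 0.001105
lemon: 0.45 × (1−0.8) × (1−0.2) × 0.4 × (1−0.8) = 0.00576
Highest score → apple.

apple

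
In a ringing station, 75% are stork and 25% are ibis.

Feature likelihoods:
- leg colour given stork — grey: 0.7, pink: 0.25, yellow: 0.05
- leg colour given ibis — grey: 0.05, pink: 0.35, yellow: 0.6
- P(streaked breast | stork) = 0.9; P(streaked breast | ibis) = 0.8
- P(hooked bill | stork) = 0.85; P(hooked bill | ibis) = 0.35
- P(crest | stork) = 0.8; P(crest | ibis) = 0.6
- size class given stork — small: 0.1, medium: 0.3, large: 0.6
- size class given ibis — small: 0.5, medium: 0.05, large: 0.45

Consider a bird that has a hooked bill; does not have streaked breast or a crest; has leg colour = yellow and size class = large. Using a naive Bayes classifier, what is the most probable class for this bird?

stork: 0.75 × 0.05 × (1−0.9) × 0.85 × (1−0.8) × 0.6 = 0.0003825
ibis: 0.25 × 0.6 × (1−0.8) × 0.35 × (1−0.6) × 0.45 = 0.00189
Highest score → ibis.

ibis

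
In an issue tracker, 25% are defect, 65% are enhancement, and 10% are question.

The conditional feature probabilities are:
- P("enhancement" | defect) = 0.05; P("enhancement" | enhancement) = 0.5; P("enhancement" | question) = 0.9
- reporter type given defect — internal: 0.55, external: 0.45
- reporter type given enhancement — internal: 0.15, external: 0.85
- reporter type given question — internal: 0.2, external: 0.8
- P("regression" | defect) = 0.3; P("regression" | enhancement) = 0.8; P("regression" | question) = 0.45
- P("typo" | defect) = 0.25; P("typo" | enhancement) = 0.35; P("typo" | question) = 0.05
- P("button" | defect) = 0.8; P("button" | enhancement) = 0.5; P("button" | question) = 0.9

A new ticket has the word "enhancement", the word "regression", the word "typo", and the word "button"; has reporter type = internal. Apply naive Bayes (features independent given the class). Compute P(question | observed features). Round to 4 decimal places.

0.0479

defect: 0.25 × 0.05 × 0.55 × 0.3 × 0.25 × 0.8 = 0.0004125
enhancement: 0.65 × 0.5 × 0.15 × 0.8 × 0.35 × 0.5 = 0.006825
question: 0.1 × 0.9 × 0.2 × 0.45 × 0.05 × 0.9 = 0.0003645
P(question | x) = 0.0003645 / 0.007602 ≈ 0.0479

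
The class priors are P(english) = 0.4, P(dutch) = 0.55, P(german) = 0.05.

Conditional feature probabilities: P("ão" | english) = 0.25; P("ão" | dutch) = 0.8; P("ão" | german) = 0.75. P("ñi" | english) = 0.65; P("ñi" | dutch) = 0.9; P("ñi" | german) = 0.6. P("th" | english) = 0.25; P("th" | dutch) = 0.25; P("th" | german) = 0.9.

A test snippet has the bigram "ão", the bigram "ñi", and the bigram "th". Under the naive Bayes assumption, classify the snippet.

english: 0.4 × 0.25 × 0.65 × 0.25 = 0.01625
dutch: 0.55 × 0.8 × 0.9 × 0.25 = 0.099
german: 0.05 × 0.75 × 0.6 × 0.9 = 0.02025
Highest score → dutch.

dutch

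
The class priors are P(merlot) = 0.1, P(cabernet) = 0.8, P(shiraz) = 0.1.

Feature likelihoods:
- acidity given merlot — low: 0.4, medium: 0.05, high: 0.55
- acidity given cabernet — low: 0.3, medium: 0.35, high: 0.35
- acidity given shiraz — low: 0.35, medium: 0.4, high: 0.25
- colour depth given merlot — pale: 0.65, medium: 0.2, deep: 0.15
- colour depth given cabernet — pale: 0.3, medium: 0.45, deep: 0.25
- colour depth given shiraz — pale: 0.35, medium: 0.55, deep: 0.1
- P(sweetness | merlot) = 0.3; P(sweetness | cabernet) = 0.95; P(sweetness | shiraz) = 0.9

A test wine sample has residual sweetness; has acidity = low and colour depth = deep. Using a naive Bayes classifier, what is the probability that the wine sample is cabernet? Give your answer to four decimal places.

0.9201

merlot: 0.1 × 0.4 × 0.15 × 0.3 = 0.0018
cabernet: 0.8 × 0.3 × 0.25 × 0.95 = 0.057
shiraz: 0.1 × 0.35 × 0.1 × 0.9 = 0.00315
P(cabernet | x) = 0.057 / 0.06195 ≈ 0.9201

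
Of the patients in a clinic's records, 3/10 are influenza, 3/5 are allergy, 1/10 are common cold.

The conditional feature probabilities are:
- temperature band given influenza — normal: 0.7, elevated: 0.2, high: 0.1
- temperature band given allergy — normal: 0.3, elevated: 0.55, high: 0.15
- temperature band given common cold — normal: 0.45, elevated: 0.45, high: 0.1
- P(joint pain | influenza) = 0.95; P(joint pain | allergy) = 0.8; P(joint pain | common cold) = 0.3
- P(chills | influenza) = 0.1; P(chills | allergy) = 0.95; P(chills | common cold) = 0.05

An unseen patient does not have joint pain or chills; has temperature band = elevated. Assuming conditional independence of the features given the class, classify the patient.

influenza: 0.3 × 0.2 × (1−0.95) × (1−0.1) = 0.0027
allergy: 0.6 × 0.55 × (1−0.8) × (1−0.95) = 0.0033
common cold: 0.1 × 0.45 × (1−0.3) × (1−0.05) = 0.029925
Highest score → common cold.

common cold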